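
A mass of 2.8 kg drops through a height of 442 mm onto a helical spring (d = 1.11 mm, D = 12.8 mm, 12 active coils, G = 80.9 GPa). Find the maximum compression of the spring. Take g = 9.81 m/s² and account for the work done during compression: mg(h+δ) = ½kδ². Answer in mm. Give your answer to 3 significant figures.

250 mm

k = Gd⁴/(8D³N_a) = (80.9×10³)(1.11⁴)/(8·12.8³·12) = 0.61001 N/mm
W = mg = 2.8 × 9.81 = 27.468 N
½kδ² − Wδ − Wh = 0 → δ = (W + √(W² + 2kWh))/k
δ = (27.468 + √(754.49 + 14812.2))/0.61001 = (27.468 + 124.77)/0.61001 = 249.56 mm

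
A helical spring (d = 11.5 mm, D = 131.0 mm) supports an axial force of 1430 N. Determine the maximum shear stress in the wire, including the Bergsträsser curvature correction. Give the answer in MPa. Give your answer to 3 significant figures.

Spring index C = D/d = 131.0/11.5 = 11.3913
K_B = (4C+2)/(4C−3) = 47.565/42.565 = 1.1175
τ₀ = 8FD/(πd³) = 8·1430·131.0/(π·11.5³) = 1.49864e+06/4778 = 313.66 MPa
τ_max = K·τ₀ = 1.1175 × 313.66 = 350.5 MPa

351 MPa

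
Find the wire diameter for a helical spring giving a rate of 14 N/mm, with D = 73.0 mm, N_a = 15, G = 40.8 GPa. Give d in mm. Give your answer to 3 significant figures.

11.3 mm

d = (8D³N_a·k / G)^(1/4) = (8·73.0³·15·14 / (40.8×10³))^0.25
  = (16018)^0.25 = 11.2500 mm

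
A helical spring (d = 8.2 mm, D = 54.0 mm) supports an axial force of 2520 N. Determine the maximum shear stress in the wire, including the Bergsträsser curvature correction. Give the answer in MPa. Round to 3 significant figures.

763 MPa

Spring index C = D/d = 54.0/8.2 = 6.5854
K_B = (4C+2)/(4C−3) = 28.341/23.341 = 1.2142
τ₀ = 8FD/(πd³) = 8·2520·54.0/(π·8.2³) = 1.08864e+06/1732.2 = 628.48 MPa
τ_max = K·τ₀ = 1.2142 × 628.48 = 763.11 MPa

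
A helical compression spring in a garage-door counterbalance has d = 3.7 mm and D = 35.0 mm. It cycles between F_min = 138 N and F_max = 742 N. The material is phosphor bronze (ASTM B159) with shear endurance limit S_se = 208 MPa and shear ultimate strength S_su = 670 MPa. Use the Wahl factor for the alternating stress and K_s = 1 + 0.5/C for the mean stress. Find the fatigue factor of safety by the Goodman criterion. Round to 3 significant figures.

C = D/d = 35.0/3.7 = 9.4595; K_W = (4C−1)/(4C−4)+0.615/C = 1.1537; K_s = 1+0.5/C = 1.0529
F_a = (F_max−F_min)/2 = 302 N; F_m = (F_max+F_min)/2 = 440 N
τ_a = K_W·8F_aD/(πd³) = 1.1537 × 531.39 = 613.05 MPa
τ_m = K_s·8F_mD/(πd³) = 1.0529 × 774.2 = 815.13 MPa
Goodman: 1/n_f = τ_a/S_se + τ_m/S_su = 613.05/208 + 815.13/670 = 2.94733 + 1.21661 = 4.1639
n_f = 1/4.1639 = 0.2402

0.240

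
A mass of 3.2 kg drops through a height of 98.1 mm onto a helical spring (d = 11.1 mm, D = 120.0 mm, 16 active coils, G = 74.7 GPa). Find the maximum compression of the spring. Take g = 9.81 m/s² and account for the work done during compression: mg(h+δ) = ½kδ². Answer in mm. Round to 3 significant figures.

k = Gd⁴/(8D³N_a) = (74.7×10³)(11.1⁴)/(8·120.0³·16) = 5.1269 N/mm
W = mg = 3.2 × 9.81 = 31.392 N
½kδ² − Wδ − Wh = 0 → δ = (W + √(W² + 2kWh))/k
δ = (31.392 + √(985.46 + 31577.4))/5.1269 = (31.392 + 180.45)/5.1269 = 41.32 mm

41.3 mm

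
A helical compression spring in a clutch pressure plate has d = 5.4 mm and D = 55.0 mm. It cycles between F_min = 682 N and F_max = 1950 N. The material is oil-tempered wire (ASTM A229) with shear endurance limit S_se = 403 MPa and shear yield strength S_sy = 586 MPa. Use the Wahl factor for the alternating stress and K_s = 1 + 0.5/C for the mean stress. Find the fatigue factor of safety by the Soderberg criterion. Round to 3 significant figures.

0.271

C = D/d = 55.0/5.4 = 10.1852; K_W = (4C−1)/(4C−4)+0.615/C = 1.1420; K_s = 1+0.5/C = 1.0491
F_a = (F_max−F_min)/2 = 634 N; F_m = (F_max+F_min)/2 = 1316 N
τ_a = K_W·8F_aD/(πd³) = 1.1420 × 563.91 = 644.01 MPa
τ_m = K_s·8F_mD/(πd³) = 1.0491 × 1170.5 = 1228 MPa
Soderberg: 1/n_f = τ_a/S_se + τ_m/S_sy = 644.01/403 + 1228/586 = 1.59803 + 2.09553 = 3.6936
n_f = 1/3.6936 = 0.2707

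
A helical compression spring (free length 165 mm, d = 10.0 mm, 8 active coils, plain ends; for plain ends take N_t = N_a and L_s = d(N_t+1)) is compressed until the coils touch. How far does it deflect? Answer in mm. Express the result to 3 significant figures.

75.0 mm

N_t = 8; L_s = 10.0·9 = 90 mm
δ_solid = L₀ − L_s = 165 − 90 = 75 mm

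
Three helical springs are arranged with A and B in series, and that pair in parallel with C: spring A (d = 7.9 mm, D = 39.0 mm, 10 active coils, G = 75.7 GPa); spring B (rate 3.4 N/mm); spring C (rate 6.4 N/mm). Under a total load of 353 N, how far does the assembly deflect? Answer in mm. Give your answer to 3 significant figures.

36.7 mm

k_A = Gd⁴/(8D³N_a) = (75.7×10³)(7.9⁴)/(8·39.0³·10) = 62.133 N/mm
Springs A,B series: k_AB = 1/(1/62.133+1/3.4) = 3.2236 N/mm; parallel with C: k_eq = 3.2236+6.4 = 9.6236 N/mm
δ = F/k_eq = 353/9.6236 = 36.681 mm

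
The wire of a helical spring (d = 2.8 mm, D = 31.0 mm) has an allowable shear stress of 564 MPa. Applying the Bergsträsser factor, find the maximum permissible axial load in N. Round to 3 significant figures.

140 N

C = D/d = 31.0/2.8 = 11.0714
K_B = (4C+2)/(4C−3) = 46.286/41.286 = 1.1211
τ_max = K·8FD/(πd³) → F_max = τ_allow·πd³/(8DK)
F_max = 564·π·2.8³/(8·31.0·1.1211) = 38896/278.03 = 139.9 N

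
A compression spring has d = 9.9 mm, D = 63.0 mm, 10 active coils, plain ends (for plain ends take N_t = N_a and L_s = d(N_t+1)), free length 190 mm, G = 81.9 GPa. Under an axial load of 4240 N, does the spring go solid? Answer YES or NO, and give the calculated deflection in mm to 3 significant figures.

k = Gd⁴/(8D³N_a) = (81.9×10³)(9.9⁴)/(8·63.0³·10) = 39.329 N/mm
N_t = 10; L_s = 9.9·11 = 108.9 mm; δ_solid = L₀ − L_s = 190 − 108.9 = 81.1 mm
δ = F/k = 4240/39.329 = 107.81 mm
δ ≥ δ_solid → spring goes solid

YES, δ = 108 mm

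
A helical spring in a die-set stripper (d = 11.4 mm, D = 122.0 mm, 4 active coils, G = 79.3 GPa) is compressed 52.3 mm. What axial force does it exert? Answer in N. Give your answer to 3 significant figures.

k = Gd⁴/(8D³N_a) = (79.3×10³)(11.4⁴)/(8·122.0³·4) = 23.05 N/mm
F = k·δ = 23.05 × 52.3 = 1205.5 N

1210 N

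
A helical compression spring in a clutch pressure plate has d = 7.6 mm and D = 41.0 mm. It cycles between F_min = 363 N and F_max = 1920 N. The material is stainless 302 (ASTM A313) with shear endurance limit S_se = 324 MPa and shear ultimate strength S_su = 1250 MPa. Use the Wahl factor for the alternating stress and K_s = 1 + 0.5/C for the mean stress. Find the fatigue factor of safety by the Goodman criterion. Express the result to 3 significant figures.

1.03

C = D/d = 41.0/7.6 = 5.3947; K_W = (4C−1)/(4C−4)+0.615/C = 1.2847; K_s = 1+0.5/C = 1.0927
F_a = (F_max−F_min)/2 = 778.5 N; F_m = (F_max+F_min)/2 = 1141.5 N
τ_a = K_W·8F_aD/(πd³) = 1.2847 × 185.16 = 237.86 MPa
τ_m = K_s·8F_mD/(πd³) = 1.0927 × 271.49 = 296.66 MPa
Goodman: 1/n_f = τ_a/S_se + τ_m/S_su = 237.86/324 + 296.66/1250 = 0.73415 + 0.23732 = 0.97147
n_f = 1/0.97147 = 1.029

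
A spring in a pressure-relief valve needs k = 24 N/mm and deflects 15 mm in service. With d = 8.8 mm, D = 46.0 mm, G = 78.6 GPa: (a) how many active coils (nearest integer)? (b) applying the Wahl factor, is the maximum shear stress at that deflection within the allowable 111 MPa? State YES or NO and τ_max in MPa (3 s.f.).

(a) 25 coils; (b) YES, τ_max = 80.9 MPa

N_a = Gd⁴/(8D³k) = (78.6×10³)(8.8⁴)/(8·46.0³·24) = 25.22 → N_a = 25
Actual rate k = Gd⁴/(8D³·25) = 24.213 N/mm
Working load F = kδ = 24.213·15 = 363.2 N
C = 46.0/8.8 = 5.2273; K_W = (4C−1)/(4C−4)+0.615/C = 1.2951
τ_max = K_W·8FD/(πd³) = 1.2951·62.43 = 80.851 MPa
τ_max ≤ 111 MPa → acceptable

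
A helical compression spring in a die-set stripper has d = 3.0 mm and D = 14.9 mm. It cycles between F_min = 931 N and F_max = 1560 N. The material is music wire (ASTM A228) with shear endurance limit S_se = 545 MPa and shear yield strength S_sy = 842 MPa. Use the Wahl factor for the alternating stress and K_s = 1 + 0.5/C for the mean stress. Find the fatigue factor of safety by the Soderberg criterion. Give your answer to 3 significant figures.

C = D/d = 14.9/3.0 = 4.9667; K_W = (4C−1)/(4C−4)+0.615/C = 1.3129; K_s = 1+0.5/C = 1.1007
F_a = (F_max−F_min)/2 = 314.5 N; F_m = (F_max+F_min)/2 = 1245.5 N
τ_a = K_W·8F_aD/(πd³) = 1.3129 × 441.96 = 580.25 MPa
τ_m = K_s·8F_mD/(πd³) = 1.1007 × 1750.3 = 1926.5 MPa
Soderberg: 1/n_f = τ_a/S_se + τ_m/S_sy = 580.25/545 + 1926.5/842 = 1.06468 + 2.28798 = 3.3527
n_f = 1/3.3527 = 0.2983

0.298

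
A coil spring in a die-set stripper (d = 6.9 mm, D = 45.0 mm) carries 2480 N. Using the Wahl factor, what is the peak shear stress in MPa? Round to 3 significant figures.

Spring index C = D/d = 45.0/6.9 = 6.5217
K_W = (4C−1)/(4C−4) + 0.615/C = 25.087/22.087 + 0.0943 = 1.2301
τ₀ = 8FD/(πd³) = 8·2480·45.0/(π·6.9³) = 892800/1032 = 865.08 MPa
τ_max = K·τ₀ = 1.2301 × 865.08 = 1064.2 MPa

1060 MPa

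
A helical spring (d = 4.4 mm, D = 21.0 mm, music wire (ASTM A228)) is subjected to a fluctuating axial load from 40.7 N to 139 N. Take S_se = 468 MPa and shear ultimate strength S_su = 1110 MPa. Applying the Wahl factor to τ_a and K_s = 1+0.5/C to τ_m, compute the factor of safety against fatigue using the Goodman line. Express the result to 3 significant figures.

6.96

C = D/d = 21.0/4.4 = 4.7727; K_W = (4C−1)/(4C−4)+0.615/C = 1.3277; K_s = 1+0.5/C = 1.1048
F_a = (F_max−F_min)/2 = 49.15 N; F_m = (F_max+F_min)/2 = 89.85 N
τ_a = K_W·8F_aD/(πd³) = 1.3277 × 30.855 = 40.965 MPa
τ_m = K_s·8F_mD/(πd³) = 1.1048 × 56.405 = 62.314 MPa
Goodman: 1/n_f = τ_a/S_se + τ_m/S_su = 40.965/468 + 62.314/1110 = 0.08753 + 0.05614 = 0.14367
n_f = 1/0.14367 = 6.96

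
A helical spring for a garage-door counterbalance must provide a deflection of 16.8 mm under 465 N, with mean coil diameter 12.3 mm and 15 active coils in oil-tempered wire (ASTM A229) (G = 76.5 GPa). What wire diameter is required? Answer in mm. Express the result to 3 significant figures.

3.00 mm

Required rate k = F/δ = 465/16.8 = 27.679 N/mm
d = (8D³N_a·k / G)^(1/4) = (8·12.3³·15·27.679 / (76.5×10³))^0.25
  = (80.794)^0.25 = 2.9981 mm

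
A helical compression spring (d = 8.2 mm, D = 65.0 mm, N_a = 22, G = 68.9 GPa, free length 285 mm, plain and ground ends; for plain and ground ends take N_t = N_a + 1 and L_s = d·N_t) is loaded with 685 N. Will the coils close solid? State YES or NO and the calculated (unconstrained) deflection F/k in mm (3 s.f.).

k = Gd⁴/(8D³N_a) = (68.9×10³)(8.2⁴)/(8·65.0³·22) = 6.445 N/mm
N_t = 23; L_s = 8.2·23 = 188.6 mm; δ_solid = L₀ − L_s = 285 − 188.6 = 96.4 mm
δ = F/k = 685/6.445 = 106.28 mm
δ ≥ δ_solid → spring goes solid

YES, δ = 106 mm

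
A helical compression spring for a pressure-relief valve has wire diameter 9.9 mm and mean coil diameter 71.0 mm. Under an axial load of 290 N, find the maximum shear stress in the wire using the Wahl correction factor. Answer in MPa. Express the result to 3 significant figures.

65.2 MPa

Spring index C = D/d = 71.0/9.9 = 7.1717
K_W = (4C−1)/(4C−4) + 0.615/C = 27.687/24.687 + 0.0858 = 1.2073
τ₀ = 8FD/(πd³) = 8·290·71.0/(π·9.9³) = 164720/3048.3 = 54.037 MPa
τ_max = K·τ₀ = 1.2073 × 54.037 = 65.237 MPa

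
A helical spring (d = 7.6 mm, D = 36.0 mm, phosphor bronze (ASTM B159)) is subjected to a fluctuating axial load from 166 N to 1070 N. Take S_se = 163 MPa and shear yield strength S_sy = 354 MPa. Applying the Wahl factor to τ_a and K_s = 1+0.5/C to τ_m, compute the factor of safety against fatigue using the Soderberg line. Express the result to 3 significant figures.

0.852

C = D/d = 36.0/7.6 = 4.7368; K_W = (4C−1)/(4C−4)+0.615/C = 1.3305; K_s = 1+0.5/C = 1.1056
F_a = (F_max−F_min)/2 = 452 N; F_m = (F_max+F_min)/2 = 618 N
τ_a = K_W·8F_aD/(πd³) = 1.3305 × 94.393 = 125.59 MPa
τ_m = K_s·8F_mD/(πd³) = 1.1056 × 129.06 = 142.68 MPa
Soderberg: 1/n_f = τ_a/S_se + τ_m/S_sy = 125.59/163 + 142.68/354 = 0.77051 + 0.40306 = 1.1736
n_f = 1/1.1736 = 0.8521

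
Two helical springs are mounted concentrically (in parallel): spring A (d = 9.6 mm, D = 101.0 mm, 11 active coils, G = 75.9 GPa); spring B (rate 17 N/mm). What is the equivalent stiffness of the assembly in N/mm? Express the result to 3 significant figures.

24.1 N/mm

k_A = Gd⁴/(8D³N_a) = (75.9×10³)(9.6⁴)/(8·101.0³·11) = 7.1102 N/mm
Parallel: k_eq = 7.1102 + 17 = 24.11 N/mm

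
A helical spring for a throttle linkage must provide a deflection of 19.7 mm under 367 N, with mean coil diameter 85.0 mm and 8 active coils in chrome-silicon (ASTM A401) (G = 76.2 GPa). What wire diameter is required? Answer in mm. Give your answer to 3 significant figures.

Required rate k = F/δ = 367/19.7 = 18.629 N/mm
d = (8D³N_a·k / G)^(1/4) = (8·85.0³·8·18.629 / (76.2×10³))^0.25
  = (9609.1)^0.25 = 9.9008 mm

9.90 mm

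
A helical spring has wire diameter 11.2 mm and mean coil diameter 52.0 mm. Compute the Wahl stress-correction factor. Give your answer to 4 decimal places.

1.3383

C = D/d = 52.0/11.2 = 4.6429
K_W = (4C−1)/(4C−4) + 0.615/C = 17.571/14.571 + 0.1325 = 1.3383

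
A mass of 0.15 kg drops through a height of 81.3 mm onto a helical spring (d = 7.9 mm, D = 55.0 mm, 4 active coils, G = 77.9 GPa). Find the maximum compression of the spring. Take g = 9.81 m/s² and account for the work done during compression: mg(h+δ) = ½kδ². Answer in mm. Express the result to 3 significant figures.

k = Gd⁴/(8D³N_a) = (77.9×10³)(7.9⁴)/(8·55.0³·4) = 56.991 N/mm
W = mg = 0.15 × 9.81 = 1.4715 N
½kδ² − Wδ − Wh = 0 → δ = (W + √(W² + 2kWh))/k
δ = (1.4715 + √(2.1653 + 13636))/56.991 = (1.4715 + 116.78)/56.991 = 2.075 mm

2.07 mm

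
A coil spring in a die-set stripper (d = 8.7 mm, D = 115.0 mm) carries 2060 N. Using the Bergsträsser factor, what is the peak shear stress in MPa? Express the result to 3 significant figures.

Spring index C = D/d = 115.0/8.7 = 13.2184
K_B = (4C+2)/(4C−3) = 54.874/49.874 = 1.1003
τ₀ = 8FD/(πd³) = 8·2060·115.0/(π·8.7³) = 1.8952e+06/2068.7 = 916.11 MPa
τ_max = K·τ₀ = 1.1003 × 916.11 = 1008 MPa

1010 MPa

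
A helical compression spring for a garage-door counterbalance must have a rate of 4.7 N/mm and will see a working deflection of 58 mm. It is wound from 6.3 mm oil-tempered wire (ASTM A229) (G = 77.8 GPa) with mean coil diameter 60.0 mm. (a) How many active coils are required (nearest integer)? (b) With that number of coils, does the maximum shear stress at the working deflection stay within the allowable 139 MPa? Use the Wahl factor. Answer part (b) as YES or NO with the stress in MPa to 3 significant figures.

N_a = Gd⁴/(8D³k) = (77.8×10³)(6.3⁴)/(8·60.0³·4.7) = 15.09 → N_a = 15
Actual rate k = Gd⁴/(8D³·15) = 4.7283 N/mm
Working load F = kδ = 4.7283·58 = 274.24 N
C = 60.0/6.3 = 9.5238; K_W = (4C−1)/(4C−4)+0.615/C = 1.1526
τ_max = K_W·8FD/(πd³) = 1.1526·167.57 = 193.14 MPa
τ_max > 139 MPa → exceeds allowable

(a) 15 coils; (b) NO, τ_max = 193 MPa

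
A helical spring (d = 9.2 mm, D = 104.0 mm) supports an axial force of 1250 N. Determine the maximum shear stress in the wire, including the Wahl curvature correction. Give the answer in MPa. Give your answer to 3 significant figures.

Spring index C = D/d = 104.0/9.2 = 11.3043
K_W = (4C−1)/(4C−4) + 0.615/C = 44.217/41.217 + 0.0544 = 1.1272
τ₀ = 8FD/(πd³) = 8·1250·104.0/(π·9.2³) = 1.04e+06/2446.3 = 425.13 MPa
τ_max = K·τ₀ = 1.1272 × 425.13 = 479.2 MPa

479 MPa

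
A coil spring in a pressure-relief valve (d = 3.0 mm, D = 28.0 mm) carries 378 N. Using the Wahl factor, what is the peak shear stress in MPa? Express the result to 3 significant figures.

Spring index C = D/d = 28.0/3.0 = 9.3333
K_W = (4C−1)/(4C−4) + 0.615/C = 36.333/33.333 + 0.0659 = 1.1559
τ₀ = 8FD/(πd³) = 8·378·28.0/(π·3.0³) = 84672/84.823 = 998.22 MPa
τ_max = K·τ₀ = 1.1559 × 998.22 = 1153.8 MPa

1150 MPa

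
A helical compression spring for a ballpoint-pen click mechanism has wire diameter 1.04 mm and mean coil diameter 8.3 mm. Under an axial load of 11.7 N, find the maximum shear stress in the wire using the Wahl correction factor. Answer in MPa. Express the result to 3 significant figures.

Spring index C = D/d = 8.3/1.04 = 7.9808
K_W = (4C−1)/(4C−4) + 0.615/C = 30.923/27.923 + 0.0771 = 1.1845
τ₀ = 8FD/(πd³) = 8·11.7·8.3/(π·1.04³) = 776.88/3.5339 = 219.84 MPa
τ_max = K·τ₀ = 1.1845 × 219.84 = 260.4 MPa

260 MPa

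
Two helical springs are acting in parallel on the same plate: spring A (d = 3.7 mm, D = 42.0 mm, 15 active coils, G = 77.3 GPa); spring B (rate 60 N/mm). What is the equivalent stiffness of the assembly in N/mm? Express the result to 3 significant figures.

k_A = Gd⁴/(8D³N_a) = (77.3×10³)(3.7⁴)/(8·42.0³·15) = 1.6295 N/mm
Parallel: k_eq = 1.6295 + 60 = 61.63 N/mm

61.6 N/mm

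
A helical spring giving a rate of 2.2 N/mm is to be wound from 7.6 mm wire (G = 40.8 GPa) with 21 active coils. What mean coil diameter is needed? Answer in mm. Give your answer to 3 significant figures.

D = (Gd⁴/(8N_a·k))^(1/3) = (40.8×10³·7.6⁴/(8·21·2.2))^(1/3)
  = (368284)^(1/3) = 71.6794 mm

71.7 mm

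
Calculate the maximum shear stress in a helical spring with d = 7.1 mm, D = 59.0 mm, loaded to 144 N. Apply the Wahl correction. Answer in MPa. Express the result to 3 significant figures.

Spring index C = D/d = 59.0/7.1 = 8.3099
K_W = (4C−1)/(4C−4) + 0.615/C = 32.239/29.239 + 0.0740 = 1.1766
τ₀ = 8FD/(πd³) = 8·144·59.0/(π·7.1³) = 67968/1124.4 = 60.448 MPa
τ_max = K·τ₀ = 1.1766 × 60.448 = 71.123 MPa

71.1 MPa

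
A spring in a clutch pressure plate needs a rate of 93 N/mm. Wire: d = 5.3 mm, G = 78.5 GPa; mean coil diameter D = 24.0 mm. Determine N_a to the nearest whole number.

N_a = Gd⁴/(8D³k) = (78.5×10³ × 5.3⁴)/(8 × 24.0³ × 93)
    = 6.19403e+07 / 1.02851e+07 = 6.022 → 6 coils

6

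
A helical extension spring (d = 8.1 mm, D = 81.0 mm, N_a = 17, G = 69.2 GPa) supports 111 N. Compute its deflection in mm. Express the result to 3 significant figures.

k = Gd⁴/(8D³N_a) = (69.2×10³)(8.1⁴)/(8·81.0³·17) = 4.1215 N/mm
δ = F/k = 111 / 4.1215 = 26.932 mm

26.9 mm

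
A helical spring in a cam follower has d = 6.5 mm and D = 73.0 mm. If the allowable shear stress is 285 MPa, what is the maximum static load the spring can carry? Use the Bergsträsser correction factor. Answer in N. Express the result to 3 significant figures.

376 N

C = D/d = 73.0/6.5 = 11.2308
K_B = (4C+2)/(4C−3) = 46.923/41.923 = 1.1193
τ_max = K·8FD/(πd³) → F_max = τ_allow·πd³/(8DK)
F_max = 285·π·6.5³/(8·73.0·1.1193) = 2.4589e+05/653.65 = 376.17 N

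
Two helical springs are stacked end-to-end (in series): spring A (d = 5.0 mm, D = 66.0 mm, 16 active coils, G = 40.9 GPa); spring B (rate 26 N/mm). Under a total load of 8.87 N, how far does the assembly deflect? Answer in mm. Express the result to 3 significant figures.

13.1 mm

k_A = Gd⁴/(8D³N_a) = (40.9×10³)(5.0⁴)/(8·66.0³·16) = 0.69464 N/mm
Series: 1/k_eq = 1/0.69464 + 1/26 = 1.4781; k_eq = 0.67657 N/mm
δ = F/k_eq = 8.87/0.67657 = 13.11 mm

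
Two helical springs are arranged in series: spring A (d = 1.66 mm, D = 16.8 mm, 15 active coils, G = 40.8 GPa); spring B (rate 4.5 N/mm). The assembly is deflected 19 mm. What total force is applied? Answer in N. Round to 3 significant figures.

9.23 N

k_A = Gd⁴/(8D³N_a) = (40.8×10³)(1.66⁴)/(8·16.8³·15) = 0.54448 N/mm
Series: 1/k_eq = 1/0.54448 + 1/4.5 = 2.0588; k_eq = 0.48571 N/mm
F = k_eq·δ = 0.48571·19 = 9.2285 N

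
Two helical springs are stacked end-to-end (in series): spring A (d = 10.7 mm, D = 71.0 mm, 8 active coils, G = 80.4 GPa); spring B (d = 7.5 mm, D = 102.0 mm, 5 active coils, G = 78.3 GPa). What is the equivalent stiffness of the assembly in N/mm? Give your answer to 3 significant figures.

k_A = Gd⁴/(8D³N_a) = (80.4×10³)(10.7⁴)/(8·71.0³·8) = 46.008 N/mm
k_B = Gd⁴/(8D³N_a) = (78.3×10³)(7.5⁴)/(8·102.0³·5) = 5.8364 N/mm
Series: 1/k_eq = 1/46.008 + 1/5.8364 = 0.19307; k_eq = 5.1794 N/mm

5.18 N/mm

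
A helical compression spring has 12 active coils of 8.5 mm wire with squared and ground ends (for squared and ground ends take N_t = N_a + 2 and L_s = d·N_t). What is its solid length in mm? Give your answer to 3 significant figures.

119 mm

squared and ground ends: N_t = N_a + 2 = 12 + 2 = 14
L_s = d·N_t = 8.5 × 14 = 119 mm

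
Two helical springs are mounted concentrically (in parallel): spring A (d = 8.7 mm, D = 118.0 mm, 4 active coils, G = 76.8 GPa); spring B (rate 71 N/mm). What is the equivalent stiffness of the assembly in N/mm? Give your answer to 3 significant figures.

79.4 N/mm

k_A = Gd⁴/(8D³N_a) = (76.8×10³)(8.7⁴)/(8·118.0³·4) = 8.3684 N/mm
Parallel: k_eq = 8.3684 + 71 = 79.368 N/mm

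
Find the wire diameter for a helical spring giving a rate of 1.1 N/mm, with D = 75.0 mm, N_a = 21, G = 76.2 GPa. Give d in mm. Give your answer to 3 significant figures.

5.66 mm

d = (8D³N_a·k / G)^(1/4) = (8·75.0³·21·1.1 / (76.2×10³))^0.25
  = (1023.1)^0.25 = 5.6557 mm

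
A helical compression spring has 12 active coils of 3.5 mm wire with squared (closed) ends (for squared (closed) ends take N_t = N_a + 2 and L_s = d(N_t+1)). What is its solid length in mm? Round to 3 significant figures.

52.5 mm

squared (closed) ends: N_t = N_a + 2 = 12 + 2 = 14
L_s = d·(N_t+1) = 3.5 × 15 = 52.5 mm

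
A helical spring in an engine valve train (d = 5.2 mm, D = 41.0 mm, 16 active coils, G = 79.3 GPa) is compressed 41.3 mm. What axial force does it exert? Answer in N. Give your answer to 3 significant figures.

271 N

k = Gd⁴/(8D³N_a) = (79.3×10³)(5.2⁴)/(8·41.0³·16) = 6.5724 N/mm
F = k·δ = 6.5724 × 41.3 = 271.44 N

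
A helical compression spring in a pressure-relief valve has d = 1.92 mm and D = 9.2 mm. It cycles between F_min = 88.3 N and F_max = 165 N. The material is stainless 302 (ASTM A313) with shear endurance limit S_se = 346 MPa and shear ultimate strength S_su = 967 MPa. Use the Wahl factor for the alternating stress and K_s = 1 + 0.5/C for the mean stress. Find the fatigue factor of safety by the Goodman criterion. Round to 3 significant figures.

C = D/d = 9.2/1.92 = 4.7917; K_W = (4C−1)/(4C−4)+0.615/C = 1.3262; K_s = 1+0.5/C = 1.1043
F_a = (F_max−F_min)/2 = 38.35 N; F_m = (F_max+F_min)/2 = 126.65 N
τ_a = K_W·8F_aD/(πd³) = 1.3262 × 126.94 = 168.34 MPa
τ_m = K_s·8F_mD/(πd³) = 1.1043 × 419.21 = 462.95 MPa
Goodman: 1/n_f = τ_a/S_se + τ_m/S_su = 168.34/346 + 462.95/967 = 0.48653 + 0.47875 = 0.96528
n_f = 1/0.96528 = 1.036

1.04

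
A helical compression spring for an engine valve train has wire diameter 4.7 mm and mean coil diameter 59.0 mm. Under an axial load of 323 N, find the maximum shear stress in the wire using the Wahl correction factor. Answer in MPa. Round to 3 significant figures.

Spring index C = D/d = 59.0/4.7 = 12.5532
K_W = (4C−1)/(4C−4) + 0.615/C = 49.213/46.213 + 0.0490 = 1.1139
τ₀ = 8FD/(πd³) = 8·323·59.0/(π·4.7³) = 152456/326.17 = 467.41 MPa
τ_max = K·τ₀ = 1.1139 × 467.41 = 520.66 MPa

521 MPa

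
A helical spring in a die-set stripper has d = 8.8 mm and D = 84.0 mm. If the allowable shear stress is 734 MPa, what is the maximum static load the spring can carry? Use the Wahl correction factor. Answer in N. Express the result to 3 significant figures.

C = D/d = 84.0/8.8 = 9.5455
K_W = (4C−1)/(4C−4) + 0.615/C = 37.182/34.182 + 0.0644 = 1.1522
τ_max = K·8FD/(πd³) → F_max = τ_allow·πd³/(8DK)
F_max = 734·π·8.8³/(8·84.0·1.1522) = 1.5714e+06/774.27 = 2029.5 N

2030 N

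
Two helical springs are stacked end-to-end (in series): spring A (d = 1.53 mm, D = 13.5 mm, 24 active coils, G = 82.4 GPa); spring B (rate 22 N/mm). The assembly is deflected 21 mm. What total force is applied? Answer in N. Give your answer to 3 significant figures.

19.2 N

k_A = Gd⁴/(8D³N_a) = (82.4×10³)(1.53⁴)/(8·13.5³·24) = 0.95585 N/mm
Series: 1/k_eq = 1/0.95585 + 1/22 = 1.0916; k_eq = 0.91605 N/mm
F = k_eq·δ = 0.91605·21 = 19.237 N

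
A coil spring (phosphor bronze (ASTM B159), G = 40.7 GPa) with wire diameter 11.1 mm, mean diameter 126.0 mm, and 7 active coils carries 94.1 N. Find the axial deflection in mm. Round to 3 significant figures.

17.1 mm

k = Gd⁴/(8D³N_a) = (40.7×10³)(11.1⁴)/(8·126.0³·7) = 5.5155 N/mm
δ = F/k = 94.1 / 5.5155 = 17.061 mm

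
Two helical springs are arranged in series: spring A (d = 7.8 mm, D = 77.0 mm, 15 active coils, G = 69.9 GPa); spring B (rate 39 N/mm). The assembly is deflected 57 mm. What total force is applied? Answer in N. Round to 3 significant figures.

240 N

k_A = Gd⁴/(8D³N_a) = (69.9×10³)(7.8⁴)/(8·77.0³·15) = 4.7228 N/mm
Series: 1/k_eq = 1/4.7228 + 1/39 = 0.23738; k_eq = 4.2127 N/mm
F = k_eq·δ = 4.2127·57 = 240.12 N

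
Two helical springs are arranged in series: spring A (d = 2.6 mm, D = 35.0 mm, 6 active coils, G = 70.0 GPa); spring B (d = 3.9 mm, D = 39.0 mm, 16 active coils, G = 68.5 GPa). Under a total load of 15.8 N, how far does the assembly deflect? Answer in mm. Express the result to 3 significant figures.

17.7 mm

k_A = Gd⁴/(8D³N_a) = (70.0×10³)(2.6⁴)/(8·35.0³·6) = 1.5543 N/mm
k_B = Gd⁴/(8D³N_a) = (68.5×10³)(3.9⁴)/(8·39.0³·16) = 2.0871 N/mm
Series: 1/k_eq = 1/1.5543 + 1/2.0871 = 1.1225; k_eq = 0.89088 N/mm
δ = F/k_eq = 15.8/0.89088 = 17.735 mm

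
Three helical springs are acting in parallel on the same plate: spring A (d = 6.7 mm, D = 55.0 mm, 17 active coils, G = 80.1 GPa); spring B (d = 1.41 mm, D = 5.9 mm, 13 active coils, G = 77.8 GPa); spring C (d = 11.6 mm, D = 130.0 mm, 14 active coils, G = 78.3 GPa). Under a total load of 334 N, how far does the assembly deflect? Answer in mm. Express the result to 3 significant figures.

k_A = Gd⁴/(8D³N_a) = (80.1×10³)(6.7⁴)/(8·55.0³·17) = 7.1335 N/mm
k_B = Gd⁴/(8D³N_a) = (77.8×10³)(1.41⁴)/(8·5.9³·13) = 14.397 N/mm
k_C = Gd⁴/(8D³N_a) = (78.3×10³)(11.6⁴)/(8·130.0³·14) = 5.7616 N/mm
Parallel: k_eq = 7.1335 + 14.397 + 5.7616 = 27.292 N/mm
δ = F/k_eq = 334/27.292 = 12.238 mm

12.2 mm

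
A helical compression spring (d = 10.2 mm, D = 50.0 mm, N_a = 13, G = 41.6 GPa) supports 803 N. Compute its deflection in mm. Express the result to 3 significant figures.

23.2 mm

k = Gd⁴/(8D³N_a) = (41.6×10³)(10.2⁴)/(8·50.0³·13) = 34.638 N/mm
δ = F/k = 803 / 34.638 = 23.183 mm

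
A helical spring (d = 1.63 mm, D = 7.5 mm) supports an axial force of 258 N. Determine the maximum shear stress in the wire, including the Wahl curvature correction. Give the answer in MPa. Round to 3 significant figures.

Spring index C = D/d = 7.5/1.63 = 4.6012
K_W = (4C−1)/(4C−4) + 0.615/C = 17.405/14.405 + 0.1337 = 1.3419
τ₀ = 8FD/(πd³) = 8·258·7.5/(π·1.63³) = 15480/13.605 = 1137.8 MPa
τ_max = K·τ₀ = 1.3419 × 1137.8 = 1526.8 MPa

1530 MPa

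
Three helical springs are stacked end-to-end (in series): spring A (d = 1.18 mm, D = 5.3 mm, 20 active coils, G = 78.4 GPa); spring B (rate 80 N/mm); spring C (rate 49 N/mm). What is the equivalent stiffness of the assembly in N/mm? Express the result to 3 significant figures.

5.27 N/mm

k_A = Gd⁴/(8D³N_a) = (78.4×10³)(1.18⁴)/(8·5.3³·20) = 6.3811 N/mm
Series: 1/k_eq = 1/6.3811 + 1/80 + 1/49 = 0.18962; k_eq = 5.2737 N/mm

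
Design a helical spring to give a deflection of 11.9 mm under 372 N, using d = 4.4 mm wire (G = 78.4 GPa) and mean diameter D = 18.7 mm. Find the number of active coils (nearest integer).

18

Required rate k = F/δ = 372/11.9 = 31.261 N/mm
N_a = Gd⁴/(8D³k) = (78.4×10³ × 4.4⁴)/(8 × 18.7³ × 31.261)
    = 2.93851e+07 / 1.63535e+06 = 17.97 → 18 coils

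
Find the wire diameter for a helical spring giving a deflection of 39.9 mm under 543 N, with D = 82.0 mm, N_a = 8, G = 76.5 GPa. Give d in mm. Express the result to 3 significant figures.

Required rate k = F/δ = 543/39.9 = 13.609 N/mm
d = (8D³N_a·k / G)^(1/4) = (8·82.0³·8·13.609 / (76.5×10³))^0.25
  = (6277.5)^0.25 = 8.9012 mm

8.90 mm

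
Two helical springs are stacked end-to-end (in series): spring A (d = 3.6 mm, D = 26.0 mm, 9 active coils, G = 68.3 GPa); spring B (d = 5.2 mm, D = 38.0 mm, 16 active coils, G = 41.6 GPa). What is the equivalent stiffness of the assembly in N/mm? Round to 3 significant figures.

k_A = Gd⁴/(8D³N_a) = (68.3×10³)(3.6⁴)/(8·26.0³·9) = 9.0652 N/mm
k_B = Gd⁴/(8D³N_a) = (41.6×10³)(5.2⁴)/(8·38.0³·16) = 4.3306 N/mm
Series: 1/k_eq = 1/9.0652 + 1/4.3306 = 0.34123; k_eq = 2.9306 N/mm

2.93 N/mm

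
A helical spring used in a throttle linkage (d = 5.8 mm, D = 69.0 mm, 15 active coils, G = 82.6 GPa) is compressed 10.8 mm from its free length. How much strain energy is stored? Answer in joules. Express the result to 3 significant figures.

0.138 J

k = Gd⁴/(8D³N_a) = (82.6×10³)(5.8⁴)/(8·69.0³·15) = 2.3712 N/mm
U = ½kδ² = 0.5 × 2.3712 × 10.8² = 138.29 N·mm = 0.13829 J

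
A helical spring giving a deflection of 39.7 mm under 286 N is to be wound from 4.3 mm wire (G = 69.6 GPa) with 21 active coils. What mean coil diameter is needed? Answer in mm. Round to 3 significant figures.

27.0 mm

Required rate k = F/δ = 286/39.7 = 7.204 N/mm
D = (Gd⁴/(8N_a·k))^(1/3) = (69.6×10³·4.3⁴/(8·21·7.204))^(1/3)
  = (19660.7)^(1/3) = 26.9898 mm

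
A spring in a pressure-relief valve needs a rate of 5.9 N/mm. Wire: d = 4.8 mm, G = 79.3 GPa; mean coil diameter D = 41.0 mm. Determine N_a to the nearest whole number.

13

N_a = Gd⁴/(8D³k) = (79.3×10³ × 4.8⁴)/(8 × 41.0³ × 5.9)
    = 4.20957e+07 / 3.25307e+06 = 12.94 → 13 coils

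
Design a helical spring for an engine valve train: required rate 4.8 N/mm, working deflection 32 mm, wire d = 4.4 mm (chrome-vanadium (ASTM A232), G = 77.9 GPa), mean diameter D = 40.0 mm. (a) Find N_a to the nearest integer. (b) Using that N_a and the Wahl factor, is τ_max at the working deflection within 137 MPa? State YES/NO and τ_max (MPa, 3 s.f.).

N_a = Gd⁴/(8D³k) = (77.9×10³)(4.4⁴)/(8·40.0³·4.8) = 11.88 → N_a = 12
Actual rate k = Gd⁴/(8D³·12) = 4.7522 N/mm
Working load F = kδ = 4.7522·32 = 152.07 N
C = 40.0/4.4 = 9.0909; K_W = (4C−1)/(4C−4)+0.615/C = 1.1603
τ_max = K_W·8FD/(πd³) = 1.1603·181.84 = 211 MPa
τ_max > 137 MPa → exceeds allowable

(a) 12 coils; (b) NO, τ_max = 211 MPa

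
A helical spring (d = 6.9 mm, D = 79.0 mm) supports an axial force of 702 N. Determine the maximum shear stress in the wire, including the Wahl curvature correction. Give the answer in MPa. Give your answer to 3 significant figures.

Spring index C = D/d = 79.0/6.9 = 11.4493
K_W = (4C−1)/(4C−4) + 0.615/C = 44.797/41.797 + 0.0537 = 1.1255
τ₀ = 8FD/(πd³) = 8·702·79.0/(π·6.9³) = 443664/1032 = 429.89 MPa
τ_max = K·τ₀ = 1.1255 × 429.89 = 483.84 MPa

484 MPa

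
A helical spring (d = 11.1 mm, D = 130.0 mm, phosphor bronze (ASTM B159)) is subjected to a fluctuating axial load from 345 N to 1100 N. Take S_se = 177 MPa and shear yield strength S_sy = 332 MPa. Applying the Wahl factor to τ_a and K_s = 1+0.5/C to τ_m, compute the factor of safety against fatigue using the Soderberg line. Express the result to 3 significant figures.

C = D/d = 130.0/11.1 = 11.7117; K_W = (4C−1)/(4C−4)+0.615/C = 1.1225; K_s = 1+0.5/C = 1.0427
F_a = (F_max−F_min)/2 = 377.5 N; F_m = (F_max+F_min)/2 = 722.5 N
τ_a = K_W·8F_aD/(πd³) = 1.1225 × 91.376 = 102.57 MPa
τ_m = K_s·8F_mD/(πd³) = 1.0427 × 174.88 = 182.35 MPa
Soderberg: 1/n_f = τ_a/S_se + τ_m/S_sy = 102.57/177 + 182.35/332 = 0.57950 + 0.54925 = 1.1288
n_f = 1/1.1288 = 0.8859

0.886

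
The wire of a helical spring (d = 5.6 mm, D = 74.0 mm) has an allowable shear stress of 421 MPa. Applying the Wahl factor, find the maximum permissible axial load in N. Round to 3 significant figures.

354 N

C = D/d = 74.0/5.6 = 13.2143
K_W = (4C−1)/(4C−4) + 0.615/C = 51.857/48.857 + 0.0465 = 1.1079
τ_max = K·8FD/(πd³) → F_max = τ_allow·πd³/(8DK)
F_max = 421·π·5.6³/(8·74.0·1.1079) = 2.3227e+05/655.9 = 354.12 N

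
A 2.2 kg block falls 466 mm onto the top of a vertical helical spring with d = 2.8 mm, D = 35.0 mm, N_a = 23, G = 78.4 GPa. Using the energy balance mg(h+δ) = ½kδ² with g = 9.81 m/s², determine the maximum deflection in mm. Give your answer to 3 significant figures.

220 mm

k = Gd⁴/(8D³N_a) = (78.4×10³)(2.8⁴)/(8·35.0³·23) = 0.61084 N/mm
W = mg = 2.2 × 9.81 = 21.582 N
½kδ² − Wδ − Wh = 0 → δ = (W + √(W² + 2kWh))/k
δ = (21.582 + √(465.78 + 12286.7))/0.61084 = (21.582 + 112.93)/0.61084 = 220.2 mm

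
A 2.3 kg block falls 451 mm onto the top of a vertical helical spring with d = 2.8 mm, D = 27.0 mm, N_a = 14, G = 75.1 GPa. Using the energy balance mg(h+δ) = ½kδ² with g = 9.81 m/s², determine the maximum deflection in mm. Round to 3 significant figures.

110 mm

k = Gd⁴/(8D³N_a) = (75.1×10³)(2.8⁴)/(8·27.0³·14) = 2.0939 N/mm
W = mg = 2.3 × 9.81 = 22.563 N
½kδ² − Wδ − Wh = 0 → δ = (W + √(W² + 2kWh))/k
δ = (22.563 + √(509.09 + 42615.4))/2.0939 = (22.563 + 207.66)/2.0939 = 109.95 mm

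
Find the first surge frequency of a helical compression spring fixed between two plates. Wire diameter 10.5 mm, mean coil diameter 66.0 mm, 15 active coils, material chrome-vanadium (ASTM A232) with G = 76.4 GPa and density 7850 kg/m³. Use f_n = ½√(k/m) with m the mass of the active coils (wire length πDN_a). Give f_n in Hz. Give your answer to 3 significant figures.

56.4 Hz

k = Gd⁴/(8D³N_a) = (76.4×10³)(10.5⁴)/(8·66.0³·15) = 26.918 N/mm = 26918 N/m
Wire length L = πDN_a = π·66.0·15 = 3110.2 mm
m = ρ·(πd²/4)·L = 7850 × 86.59×10⁻⁶ m² × 3.1102 m = 2.1141 kg
f_n = ½√(k/m) = 0.5·√(26918/2.1141) = 0.5·√(12733) = 56.419 Hz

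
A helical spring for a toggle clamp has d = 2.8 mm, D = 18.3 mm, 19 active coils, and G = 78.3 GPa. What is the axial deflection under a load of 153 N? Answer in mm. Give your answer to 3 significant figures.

k = Gd⁴/(8D³N_a) = (78.3×10³)(2.8⁴)/(8·18.3³·19) = 5.1665 N/mm
δ = F/k = 153 / 5.1665 = 29.614 mm

29.6 mm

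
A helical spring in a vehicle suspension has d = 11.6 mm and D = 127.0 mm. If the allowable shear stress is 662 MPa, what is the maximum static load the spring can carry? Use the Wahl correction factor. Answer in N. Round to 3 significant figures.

2820 N

C = D/d = 127.0/11.6 = 10.9483
K_W = (4C−1)/(4C−4) + 0.615/C = 42.793/39.793 + 0.0562 = 1.1316
τ_max = K·8FD/(πd³) → F_max = τ_allow·πd³/(8DK)
F_max = 662·π·11.6³/(8·127.0·1.1316) = 3.2462e+06/1149.7 = 2823.6 N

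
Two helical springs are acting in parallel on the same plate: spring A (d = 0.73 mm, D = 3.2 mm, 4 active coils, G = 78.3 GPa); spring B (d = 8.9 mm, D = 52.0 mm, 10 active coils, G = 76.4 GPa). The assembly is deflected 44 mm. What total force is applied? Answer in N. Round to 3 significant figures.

2810 N

k_A = Gd⁴/(8D³N_a) = (78.3×10³)(0.73⁴)/(8·3.2³·4) = 21.206 N/mm
k_B = Gd⁴/(8D³N_a) = (76.4×10³)(8.9⁴)/(8·52.0³·10) = 42.614 N/mm
Parallel: k_eq = 21.206 + 42.614 = 63.82 N/mm
F = k_eq·δ = 63.82·44 = 2808.1 N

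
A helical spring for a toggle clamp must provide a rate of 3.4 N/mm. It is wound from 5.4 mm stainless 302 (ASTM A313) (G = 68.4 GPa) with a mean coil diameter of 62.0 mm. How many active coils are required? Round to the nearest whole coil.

9

N_a = Gd⁴/(8D³k) = (68.4×10³ × 5.4⁴)/(8 × 62.0³ × 3.4)
    = 5.81609e+07 / 6.48252e+06 = 8.972 → 9 coils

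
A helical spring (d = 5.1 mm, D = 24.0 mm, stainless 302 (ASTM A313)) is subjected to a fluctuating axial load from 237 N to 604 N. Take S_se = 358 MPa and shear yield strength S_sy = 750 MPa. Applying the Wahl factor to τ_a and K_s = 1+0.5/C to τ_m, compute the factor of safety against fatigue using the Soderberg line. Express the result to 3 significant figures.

C = D/d = 24.0/5.1 = 4.7059; K_W = (4C−1)/(4C−4)+0.615/C = 1.3331; K_s = 1+0.5/C = 1.1062
F_a = (F_max−F_min)/2 = 183.5 N; F_m = (F_max+F_min)/2 = 420.5 N
τ_a = K_W·8F_aD/(πd³) = 1.3331 × 84.543 = 112.7 MPa
τ_m = K_s·8F_mD/(πd³) = 1.1062 × 193.73 = 214.32 MPa
Soderberg: 1/n_f = τ_a/S_se + τ_m/S_sy = 112.7/358 + 214.32/750 = 0.31481 + 0.28576 = 0.60057
n_f = 1/0.60057 = 1.665

1.67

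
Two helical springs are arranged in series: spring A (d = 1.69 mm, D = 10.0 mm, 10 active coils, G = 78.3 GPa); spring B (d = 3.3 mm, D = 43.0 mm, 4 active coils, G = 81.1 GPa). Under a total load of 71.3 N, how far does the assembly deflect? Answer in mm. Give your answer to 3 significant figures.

27.8 mm

k_A = Gd⁴/(8D³N_a) = (78.3×10³)(1.69⁴)/(8·10.0³·10) = 7.984 N/mm
k_B = Gd⁴/(8D³N_a) = (81.1×10³)(3.3⁴)/(8·43.0³·4) = 3.7803 N/mm
Series: 1/k_eq = 1/7.984 + 1/3.7803 = 0.38978; k_eq = 2.5655 N/mm
δ = F/k_eq = 71.3/2.5655 = 27.792 mm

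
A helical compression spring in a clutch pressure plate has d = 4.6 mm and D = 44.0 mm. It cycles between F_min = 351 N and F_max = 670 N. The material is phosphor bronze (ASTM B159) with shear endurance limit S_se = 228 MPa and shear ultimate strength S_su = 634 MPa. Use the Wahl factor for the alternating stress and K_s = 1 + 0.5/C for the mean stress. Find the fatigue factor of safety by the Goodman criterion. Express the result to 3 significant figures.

C = D/d = 44.0/4.6 = 9.5652; K_W = (4C−1)/(4C−4)+0.615/C = 1.1519; K_s = 1+0.5/C = 1.0523
F_a = (F_max−F_min)/2 = 159.5 N; F_m = (F_max+F_min)/2 = 510.5 N
τ_a = K_W·8F_aD/(πd³) = 1.1519 × 183.6 = 211.48 MPa
τ_m = K_s·8F_mD/(πd³) = 1.0523 × 587.64 = 618.36 MPa
Goodman: 1/n_f = τ_a/S_se + τ_m/S_su = 211.48/228 + 618.36/634 = 0.92757 + 0.97534 = 1.9029
n_f = 1/1.9029 = 0.5255

0.526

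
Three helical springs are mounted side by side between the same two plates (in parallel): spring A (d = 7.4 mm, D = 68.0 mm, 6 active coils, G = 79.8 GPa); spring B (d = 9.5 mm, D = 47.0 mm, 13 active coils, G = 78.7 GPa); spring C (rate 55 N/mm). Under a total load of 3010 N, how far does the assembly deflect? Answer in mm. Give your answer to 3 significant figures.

23.1 mm

k_A = Gd⁴/(8D³N_a) = (79.8×10³)(7.4⁴)/(8·68.0³·6) = 15.855 N/mm
k_B = Gd⁴/(8D³N_a) = (78.7×10³)(9.5⁴)/(8·47.0³·13) = 59.367 N/mm
Parallel: k_eq = 15.855 + 59.367 + 55 = 130.22 N/mm
δ = F/k_eq = 3010/130.22 = 23.114 mm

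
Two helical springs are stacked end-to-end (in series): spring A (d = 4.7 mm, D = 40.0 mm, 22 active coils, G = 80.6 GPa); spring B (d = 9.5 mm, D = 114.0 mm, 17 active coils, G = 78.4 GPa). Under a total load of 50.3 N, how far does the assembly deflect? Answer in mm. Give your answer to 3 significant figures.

k_A = Gd⁴/(8D³N_a) = (80.6×10³)(4.7⁴)/(8·40.0³·22) = 3.4917 N/mm
k_B = Gd⁴/(8D³N_a) = (78.4×10³)(9.5⁴)/(8·114.0³·17) = 3.1693 N/mm
Series: 1/k_eq = 1/3.4917 + 1/3.1693 = 0.60193; k_eq = 1.6613 N/mm
δ = F/k_eq = 50.3/1.6613 = 30.277 mm

30.3 mm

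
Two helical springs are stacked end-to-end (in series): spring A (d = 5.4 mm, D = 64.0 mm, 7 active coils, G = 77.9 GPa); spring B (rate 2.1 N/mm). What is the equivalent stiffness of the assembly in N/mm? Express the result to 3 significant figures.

k_A = Gd⁴/(8D³N_a) = (77.9×10³)(5.4⁴)/(8·64.0³·7) = 4.5122 N/mm
Series: 1/k_eq = 1/4.5122 + 1/2.1 = 0.69781; k_eq = 1.433 N/mm

1.43 N/mm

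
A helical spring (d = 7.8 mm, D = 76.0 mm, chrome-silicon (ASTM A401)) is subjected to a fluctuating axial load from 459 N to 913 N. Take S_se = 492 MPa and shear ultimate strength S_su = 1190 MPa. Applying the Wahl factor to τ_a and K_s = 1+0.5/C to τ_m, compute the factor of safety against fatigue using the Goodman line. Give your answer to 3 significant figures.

C = D/d = 76.0/7.8 = 9.7436; K_W = (4C−1)/(4C−4)+0.615/C = 1.1489; K_s = 1+0.5/C = 1.0513
F_a = (F_max−F_min)/2 = 227 N; F_m = (F_max+F_min)/2 = 686 N
τ_a = K_W·8F_aD/(πd³) = 1.1489 × 92.575 = 106.36 MPa
τ_m = K_s·8F_mD/(πd³) = 1.0513 × 279.77 = 294.12 MPa
Goodman: 1/n_f = τ_a/S_se + τ_m/S_su = 106.36/492 + 294.12/1190 = 0.21618 + 0.24716 = 0.46334
n_f = 1/0.46334 = 2.158

2.16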